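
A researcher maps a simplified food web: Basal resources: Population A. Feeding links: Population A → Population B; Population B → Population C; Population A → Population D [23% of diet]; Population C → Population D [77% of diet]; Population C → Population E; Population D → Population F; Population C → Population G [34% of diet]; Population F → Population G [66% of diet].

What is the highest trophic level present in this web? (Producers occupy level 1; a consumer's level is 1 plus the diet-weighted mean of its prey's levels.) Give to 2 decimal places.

Population B: 1 + 1 = 2
Population C: 1 + 2 = 3
Population D: 1 + (0.23×1 + 0.77×3) = 3.54
Population E: 1 + 3 = 4
Population F: 1 + 3.54 = 4.54
Population G: 1 + (0.34×3 + 0.66×4.54) = 5.0164

5.02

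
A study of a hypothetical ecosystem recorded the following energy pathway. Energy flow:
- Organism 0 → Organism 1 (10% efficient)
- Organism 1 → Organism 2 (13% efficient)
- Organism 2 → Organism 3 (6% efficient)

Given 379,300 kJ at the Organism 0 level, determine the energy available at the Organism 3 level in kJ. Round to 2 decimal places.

295.85 kJ

Organism 1: 379300 × 0.1 = 37930 kJ
Organism 2: 37930 × 0.13 = 4930.9 kJ
Organism 3: 4930.9 × 0.06 = 295.854 kJ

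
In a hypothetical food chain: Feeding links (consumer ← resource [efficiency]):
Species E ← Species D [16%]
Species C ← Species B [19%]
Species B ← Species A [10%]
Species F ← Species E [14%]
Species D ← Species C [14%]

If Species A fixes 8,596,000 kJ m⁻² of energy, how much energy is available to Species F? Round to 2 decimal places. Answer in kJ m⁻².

Species B: 8596000 × 0.1 = 859600 kJ m⁻²
Species C: 859600 × 0.19 = 163324 kJ m⁻²
Species D: 163324 × 0.14 = 22865.36 kJ m⁻²
Species E: 22865.36 × 0.16 = 3658.4576 kJ m⁻²
Species F: 3658.4576 × 0.14 = 512.184064 kJ m⁻²

512.18 kJ m⁻²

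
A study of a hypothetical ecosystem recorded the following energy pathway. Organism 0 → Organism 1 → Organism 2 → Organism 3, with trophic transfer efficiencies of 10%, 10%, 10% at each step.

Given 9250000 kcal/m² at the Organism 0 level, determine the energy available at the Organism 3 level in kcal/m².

Organism 1: 9250000 × 0.1 = 925000 kcal/m²
Organism 2: 925000 × 0.1 = 92500 kcal/m²
Organism 3: 92500 × 0.1 = 9250 kcal/m²

9250 kcal/m²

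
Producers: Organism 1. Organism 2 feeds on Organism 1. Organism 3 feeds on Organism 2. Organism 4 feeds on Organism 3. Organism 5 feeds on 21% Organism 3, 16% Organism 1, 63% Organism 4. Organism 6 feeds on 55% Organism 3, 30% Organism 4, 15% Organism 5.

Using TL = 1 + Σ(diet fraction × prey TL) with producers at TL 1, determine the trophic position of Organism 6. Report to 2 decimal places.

Organism 2: 1 + 1 = 2
Organism 3: 1 + 2 = 3
Organism 4: 1 + 3 = 4
Organism 5: 1 + (0.21×3 + 0.16×1 + 0.63×4) = 4.31
Organism 6: 1 + (0.55×3 + 0.3×4 + 0.15×4.31) = 4.4965

4.50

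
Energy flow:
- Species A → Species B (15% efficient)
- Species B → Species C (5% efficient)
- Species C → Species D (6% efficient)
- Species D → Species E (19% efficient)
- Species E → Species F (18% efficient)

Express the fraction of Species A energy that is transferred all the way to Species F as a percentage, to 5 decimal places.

Product of link efficiencies: 0.15 × 0.05 × 0.06 × 0.19 × 0.18 = 0.00001539
As a percentage: 0.00001539 × 100 = 0.00154%

0.00154%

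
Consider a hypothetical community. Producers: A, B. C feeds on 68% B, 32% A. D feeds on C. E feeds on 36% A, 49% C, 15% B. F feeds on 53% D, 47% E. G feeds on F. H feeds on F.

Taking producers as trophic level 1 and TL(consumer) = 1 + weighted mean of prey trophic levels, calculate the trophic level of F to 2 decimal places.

3.76

C: 1 + (0.68×1 + 0.32×1) = 2
D: 1 + 2 = 3
E: 1 + (0.36×1 + 0.49×2 + 0.15×1) = 2.49
F: 1 + (0.53×3 + 0.47×2.49) = 3.7603
G: 1 + 3.7603 = 4.7603
H: 1 + 3.7603 = 4.7603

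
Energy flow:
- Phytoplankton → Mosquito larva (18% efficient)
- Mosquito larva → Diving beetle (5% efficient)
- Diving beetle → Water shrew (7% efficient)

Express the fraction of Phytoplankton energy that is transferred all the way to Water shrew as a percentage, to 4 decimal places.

0.0630%

Product of link efficiencies: 0.18 × 0.05 × 0.07 = 0.00063
As a percentage: 0.00063 × 100 = 0.0630%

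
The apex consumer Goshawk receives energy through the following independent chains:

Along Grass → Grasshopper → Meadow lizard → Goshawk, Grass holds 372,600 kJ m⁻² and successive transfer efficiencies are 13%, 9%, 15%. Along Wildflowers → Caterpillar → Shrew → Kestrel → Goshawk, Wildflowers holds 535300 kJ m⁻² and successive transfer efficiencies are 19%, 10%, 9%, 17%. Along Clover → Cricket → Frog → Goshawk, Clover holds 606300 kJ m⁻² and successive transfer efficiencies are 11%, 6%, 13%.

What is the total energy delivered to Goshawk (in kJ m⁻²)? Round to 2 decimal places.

Via Grass: 372600 × 0.13 × 0.09 × 0.15 = 653.913 kJ m⁻²
Via Wildflowers: 535300 × 0.19 × 0.1 × 0.09 × 0.17 = 155.61171 kJ m⁻²
Via Clover: 606300 × 0.11 × 0.06 × 0.13 = 520.2054 kJ m⁻²
Total at Goshawk: 653.913 + 155.61171 + 520.2054 = 1329.73011 kJ m⁻²

1329.73 kJ m⁻²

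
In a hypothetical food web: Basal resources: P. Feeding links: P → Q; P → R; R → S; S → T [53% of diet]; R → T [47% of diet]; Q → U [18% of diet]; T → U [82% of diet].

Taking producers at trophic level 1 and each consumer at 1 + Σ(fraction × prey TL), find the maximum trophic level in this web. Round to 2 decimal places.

Q: 1 + 1 = 2
R: 1 + 1 = 2
S: 1 + 2 = 3
T: 1 + (0.53×3 + 0.47×2) = 3.53
U: 1 + (0.18×2 + 0.82×3.53) = 4.2546

4.25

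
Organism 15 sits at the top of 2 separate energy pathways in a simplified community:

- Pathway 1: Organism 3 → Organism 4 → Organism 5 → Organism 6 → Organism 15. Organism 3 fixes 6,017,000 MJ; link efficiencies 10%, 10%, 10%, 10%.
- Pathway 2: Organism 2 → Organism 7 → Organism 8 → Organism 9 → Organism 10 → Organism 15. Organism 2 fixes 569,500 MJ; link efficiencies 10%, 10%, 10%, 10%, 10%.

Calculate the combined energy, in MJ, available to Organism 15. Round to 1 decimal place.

Pathway 1: 6017000 × 0.1 × 0.1 × 0.1 × 0.1 = 601.7 MJ
Pathway 2: 569500 × 0.1 × 0.1 × 0.1 × 0.1 × 0.1 = 5.695 MJ
Total at Organism 15: 601.7 + 5.695 = 607.395 MJ

607.4 MJ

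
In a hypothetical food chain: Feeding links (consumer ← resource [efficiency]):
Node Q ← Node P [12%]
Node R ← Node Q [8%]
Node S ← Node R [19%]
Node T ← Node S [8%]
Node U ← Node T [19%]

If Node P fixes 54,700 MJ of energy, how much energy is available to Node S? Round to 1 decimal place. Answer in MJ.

Node Q: 54700 × 0.12 = 6564 MJ
Node R: 6564 × 0.08 = 525.12 MJ
Node S: 525.12 × 0.19 = 99.7728 MJ

99.8 MJ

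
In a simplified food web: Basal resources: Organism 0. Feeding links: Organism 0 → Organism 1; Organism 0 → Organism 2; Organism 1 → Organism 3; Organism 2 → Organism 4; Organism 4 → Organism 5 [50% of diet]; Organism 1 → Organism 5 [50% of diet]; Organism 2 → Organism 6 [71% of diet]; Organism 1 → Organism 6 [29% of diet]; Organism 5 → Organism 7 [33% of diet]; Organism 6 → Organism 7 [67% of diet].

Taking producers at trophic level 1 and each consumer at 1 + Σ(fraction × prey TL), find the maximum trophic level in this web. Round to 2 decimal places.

4.17

Organism 1: 1 + 1 = 2
Organism 2: 1 + 1 = 2
Organism 3: 1 + 2 = 3
Organism 4: 1 + 2 = 3
Organism 5: 1 + (0.5×3 + 0.5×2) = 3.5
Organism 6: 1 + (0.71×2 + 0.29×2) = 3
Organism 7: 1 + (0.33×3.5 + 0.67×3) = 4.165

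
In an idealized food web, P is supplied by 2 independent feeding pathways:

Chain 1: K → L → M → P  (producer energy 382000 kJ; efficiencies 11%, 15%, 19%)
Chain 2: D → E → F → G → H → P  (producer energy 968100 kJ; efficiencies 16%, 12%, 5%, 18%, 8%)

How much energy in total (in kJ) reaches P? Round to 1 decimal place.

Chain 1: 382000 × 0.11 × 0.15 × 0.19 = 1197.57 kJ
Chain 2: 968100 × 0.16 × 0.12 × 0.05 × 0.18 × 0.08 = 13.3830144 kJ
Total at P: 1197.57 + 13.3830144 = 1210.9530144 kJ

1211.0 kJ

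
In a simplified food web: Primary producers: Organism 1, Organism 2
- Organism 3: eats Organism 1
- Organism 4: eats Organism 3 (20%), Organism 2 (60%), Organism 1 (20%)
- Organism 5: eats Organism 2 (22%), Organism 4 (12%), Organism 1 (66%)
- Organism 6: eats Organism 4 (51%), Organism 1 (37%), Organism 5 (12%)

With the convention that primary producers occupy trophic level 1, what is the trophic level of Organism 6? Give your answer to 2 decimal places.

2.75

Organism 3: 1 + 1 = 2
Organism 4: 1 + (0.2×2 + 0.6×1 + 0.2×1) = 2.2
Organism 5: 1 + (0.22×1 + 0.12×2.2 + 0.66×1) = 2.144
Organism 6: 1 + (0.51×2.2 + 0.37×1 + 0.12×2.144) = 2.74928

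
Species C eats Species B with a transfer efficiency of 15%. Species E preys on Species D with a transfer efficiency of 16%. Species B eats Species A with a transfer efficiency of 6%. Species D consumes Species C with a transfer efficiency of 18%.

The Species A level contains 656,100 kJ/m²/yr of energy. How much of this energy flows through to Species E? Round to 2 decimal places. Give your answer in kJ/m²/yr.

170.06 kJ/m²/yr

Species B: 656100 × 0.06 = 39366 kJ/m²/yr
Species C: 39366 × 0.15 = 5904.9 kJ/m²/yr
Species D: 5904.9 × 0.18 = 1062.882 kJ/m²/yr
Species E: 1062.882 × 0.16 = 170.06112 kJ/m²/yr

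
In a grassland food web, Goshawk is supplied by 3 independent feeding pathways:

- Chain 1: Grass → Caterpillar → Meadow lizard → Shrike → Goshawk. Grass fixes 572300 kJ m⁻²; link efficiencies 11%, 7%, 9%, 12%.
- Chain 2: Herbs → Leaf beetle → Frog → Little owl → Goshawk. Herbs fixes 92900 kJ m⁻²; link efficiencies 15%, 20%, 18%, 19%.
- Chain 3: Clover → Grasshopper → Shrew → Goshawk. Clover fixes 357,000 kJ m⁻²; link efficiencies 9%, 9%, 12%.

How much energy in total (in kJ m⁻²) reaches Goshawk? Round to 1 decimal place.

489.9 kJ m⁻²

Chain 1: 572300 × 0.11 × 0.07 × 0.09 × 0.12 = 47.592468 kJ m⁻²
Chain 2: 92900 × 0.15 × 0.2 × 0.18 × 0.19 = 95.3154 kJ m⁻²
Chain 3: 357000 × 0.09 × 0.09 × 0.12 = 347.004 kJ m⁻²
Total at Goshawk: 47.592468 + 95.3154 + 347.004 = 489.911868 kJ m⁻²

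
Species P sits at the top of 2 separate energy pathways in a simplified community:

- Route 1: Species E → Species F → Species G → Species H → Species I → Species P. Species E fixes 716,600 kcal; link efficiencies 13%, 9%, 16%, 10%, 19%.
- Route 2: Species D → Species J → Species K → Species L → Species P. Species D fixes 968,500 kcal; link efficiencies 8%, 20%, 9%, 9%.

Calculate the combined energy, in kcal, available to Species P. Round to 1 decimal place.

151.0 kcal

Route 1: 716600 × 0.13 × 0.09 × 0.16 × 0.1 × 0.19 = 25.4880288 kcal
Route 2: 968500 × 0.08 × 0.2 × 0.09 × 0.09 = 125.5176 kcal
Total at Species P: 25.4880288 + 125.5176 = 151.0056288 kcal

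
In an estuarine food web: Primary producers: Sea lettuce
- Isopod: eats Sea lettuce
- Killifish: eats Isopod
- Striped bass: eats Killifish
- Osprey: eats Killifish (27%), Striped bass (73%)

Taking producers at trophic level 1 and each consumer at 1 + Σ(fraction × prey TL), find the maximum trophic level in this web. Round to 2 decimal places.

Isopod: 1 + 1 = 2
Killifish: 1 + 2 = 3
Striped bass: 1 + 3 = 4
Osprey: 1 + (0.27×3 + 0.73×4) = 4.73

4.73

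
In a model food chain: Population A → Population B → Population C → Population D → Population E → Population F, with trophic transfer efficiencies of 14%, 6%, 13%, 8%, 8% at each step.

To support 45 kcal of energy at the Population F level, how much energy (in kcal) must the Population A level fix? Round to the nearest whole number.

Cumulative transfer efficiency: 0.14 × 0.06 × 0.13 × 0.08 × 0.08 = 0.0000069888
Population A energy = 45 / 0.0000069888 = 6438874 kcal

6438874 kcal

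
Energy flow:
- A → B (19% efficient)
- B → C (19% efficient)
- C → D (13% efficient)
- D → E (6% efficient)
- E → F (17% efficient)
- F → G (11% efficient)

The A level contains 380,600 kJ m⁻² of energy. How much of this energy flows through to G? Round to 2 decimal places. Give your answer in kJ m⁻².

2.00 kJ m⁻²

B: 380600 × 0.19 = 72314 kJ m⁻²
C: 72314 × 0.19 = 13739.66 kJ m⁻²
D: 13739.66 × 0.13 = 1786.1558 kJ m⁻²
E: 1786.1558 × 0.06 = 107.169348 kJ m⁻²
F: 107.169348 × 0.17 = 18.21878916 kJ m⁻²
G: 18.21878916 × 0.11 = 2.0040668076 kJ m⁻²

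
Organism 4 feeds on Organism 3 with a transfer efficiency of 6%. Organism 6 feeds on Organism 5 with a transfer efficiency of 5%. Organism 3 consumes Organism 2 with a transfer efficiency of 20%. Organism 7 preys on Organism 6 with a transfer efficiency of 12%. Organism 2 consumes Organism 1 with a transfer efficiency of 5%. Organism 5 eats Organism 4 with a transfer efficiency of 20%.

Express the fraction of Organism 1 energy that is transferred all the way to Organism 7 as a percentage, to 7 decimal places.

Product of link efficiencies: 0.05 × 0.2 × 0.06 × 0.2 × 0.05 × 0.12 = 0.00000072
As a percentage: 0.00000072 × 100 = 0.0000720%

0.0000720%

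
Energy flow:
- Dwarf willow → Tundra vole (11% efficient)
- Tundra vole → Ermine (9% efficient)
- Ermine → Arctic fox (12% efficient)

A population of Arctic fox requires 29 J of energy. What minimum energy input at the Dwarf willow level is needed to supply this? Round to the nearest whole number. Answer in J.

Cumulative transfer efficiency: 0.11 × 0.09 × 0.12 = 0.001188
Dwarf willow energy = 29 / 0.001188 = 24411 J

24411 J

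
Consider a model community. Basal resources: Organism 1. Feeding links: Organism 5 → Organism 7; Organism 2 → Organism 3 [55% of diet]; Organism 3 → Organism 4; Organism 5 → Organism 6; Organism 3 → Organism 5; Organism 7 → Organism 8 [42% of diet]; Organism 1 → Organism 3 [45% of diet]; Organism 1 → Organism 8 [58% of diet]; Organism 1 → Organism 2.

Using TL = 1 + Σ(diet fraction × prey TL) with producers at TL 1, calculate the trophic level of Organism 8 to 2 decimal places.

Organism 2: 1 + 1 = 2
Organism 3: 1 + (0.55×2 + 0.45×1) = 2.55
Organism 4: 1 + 2.55 = 3.55
Organism 5: 1 + 2.55 = 3.55
Organism 6: 1 + 3.55 = 4.55
Organism 7: 1 + 3.55 = 4.55
Organism 8: 1 + (0.42×4.55 + 0.58×1) = 3.491

3.49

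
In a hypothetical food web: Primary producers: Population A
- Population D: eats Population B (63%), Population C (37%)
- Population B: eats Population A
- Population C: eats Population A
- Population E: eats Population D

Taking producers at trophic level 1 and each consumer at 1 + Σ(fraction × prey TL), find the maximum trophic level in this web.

4

Population B: 1 + 1 = 2
Population C: 1 + 1 = 2
Population D: 1 + (0.63×2 + 0.37×2) = 3
Population E: 1 + 3 = 4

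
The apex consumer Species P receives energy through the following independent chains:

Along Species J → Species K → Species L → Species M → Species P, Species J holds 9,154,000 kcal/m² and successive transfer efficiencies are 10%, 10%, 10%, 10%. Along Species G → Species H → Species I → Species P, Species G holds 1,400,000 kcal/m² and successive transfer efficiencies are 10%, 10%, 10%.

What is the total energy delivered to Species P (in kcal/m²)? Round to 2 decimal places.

2315.40 kcal/m²

Via Species J: 9154000 × 0.1 × 0.1 × 0.1 × 0.1 = 915.4 kcal/m²
Via Species G: 1400000 × 0.1 × 0.1 × 0.1 = 1400 kcal/m²
Total at Species P: 915.4 + 1400 = 2315.4 kcal/m²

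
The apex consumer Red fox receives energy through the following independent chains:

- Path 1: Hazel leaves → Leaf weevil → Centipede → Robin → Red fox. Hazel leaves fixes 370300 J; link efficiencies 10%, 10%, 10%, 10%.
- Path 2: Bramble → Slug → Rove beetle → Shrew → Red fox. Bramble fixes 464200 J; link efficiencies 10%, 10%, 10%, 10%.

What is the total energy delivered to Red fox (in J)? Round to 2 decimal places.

83.45 J

Path 1: 370300 × 0.1 × 0.1 × 0.1 × 0.1 = 37.03 J
Path 2: 464200 × 0.1 × 0.1 × 0.1 × 0.1 = 46.42 J
Total at Red fox: 37.03 + 46.42 = 83.45 J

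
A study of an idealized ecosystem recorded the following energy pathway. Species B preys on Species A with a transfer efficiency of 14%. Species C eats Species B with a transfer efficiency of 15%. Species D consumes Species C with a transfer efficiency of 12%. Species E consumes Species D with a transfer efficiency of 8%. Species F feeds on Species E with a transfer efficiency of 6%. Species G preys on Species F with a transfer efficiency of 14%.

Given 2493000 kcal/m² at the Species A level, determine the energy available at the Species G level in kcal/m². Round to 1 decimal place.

4.2 kcal/m²

Species B: 2493000 × 0.14 = 349020 kcal/m²
Species C: 349020 × 0.15 = 52353 kcal/m²
Species D: 52353 × 0.12 = 6282.36 kcal/m²
Species E: 6282.36 × 0.08 = 502.5888 kcal/m²
Species F: 502.5888 × 0.06 = 30.155328 kcal/m²
Species G: 30.155328 × 0.14 = 4.22174592 kcal/m²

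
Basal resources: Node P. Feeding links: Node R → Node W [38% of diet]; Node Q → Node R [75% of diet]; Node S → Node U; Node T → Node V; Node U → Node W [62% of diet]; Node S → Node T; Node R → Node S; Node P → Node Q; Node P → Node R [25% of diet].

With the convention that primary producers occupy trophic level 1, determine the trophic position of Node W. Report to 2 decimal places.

4.99

Node Q: 1 + 1 = 2
Node R: 1 + (0.25×1 + 0.75×2) = 2.75
Node S: 1 + 2.75 = 3.75
Node T: 1 + 3.75 = 4.75
Node U: 1 + 3.75 = 4.75
Node V: 1 + 4.75 = 5.75
Node W: 1 + (0.38×2.75 + 0.62×4.75) = 4.99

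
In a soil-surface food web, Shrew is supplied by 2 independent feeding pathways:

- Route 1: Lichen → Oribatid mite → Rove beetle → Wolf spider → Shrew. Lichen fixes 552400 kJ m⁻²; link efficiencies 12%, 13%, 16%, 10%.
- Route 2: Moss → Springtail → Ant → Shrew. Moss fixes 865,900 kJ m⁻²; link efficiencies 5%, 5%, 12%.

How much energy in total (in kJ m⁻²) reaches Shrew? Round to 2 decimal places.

Route 1: 552400 × 0.12 × 0.13 × 0.16 × 0.1 = 137.87904 kJ m⁻²
Route 2: 865900 × 0.05 × 0.05 × 0.12 = 259.77 kJ m⁻²
Total at Shrew: 137.87904 + 259.77 = 397.64904 kJ m⁻²

397.65 kJ m⁻²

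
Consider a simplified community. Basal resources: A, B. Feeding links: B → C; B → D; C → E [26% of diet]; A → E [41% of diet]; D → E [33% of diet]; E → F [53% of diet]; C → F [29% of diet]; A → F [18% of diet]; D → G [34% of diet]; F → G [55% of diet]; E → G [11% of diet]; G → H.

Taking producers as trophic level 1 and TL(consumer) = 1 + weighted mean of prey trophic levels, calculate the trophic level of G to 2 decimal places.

C: 1 + 1 = 2
D: 1 + 1 = 2
E: 1 + (0.26×2 + 0.41×1 + 0.33×2) = 2.59
F: 1 + (0.53×2.59 + 0.29×2 + 0.18×1) = 3.1327
G: 1 + (0.34×2 + 0.55×3.1327 + 0.11×2.59) = 3.687885
H: 1 + 3.687885 = 4.687885

3.69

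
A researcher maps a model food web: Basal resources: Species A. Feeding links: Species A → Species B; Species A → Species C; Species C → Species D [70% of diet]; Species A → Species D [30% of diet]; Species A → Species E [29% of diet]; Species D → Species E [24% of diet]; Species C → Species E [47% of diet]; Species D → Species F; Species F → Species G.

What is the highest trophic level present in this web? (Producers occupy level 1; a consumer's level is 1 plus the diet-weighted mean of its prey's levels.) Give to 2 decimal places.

Species B: 1 + 1 = 2
Species C: 1 + 1 = 2
Species D: 1 + (0.7×2 + 0.3×1) = 2.7
Species E: 1 + (0.29×1 + 0.24×2.7 + 0.47×2) = 2.878
Species F: 1 + 2.7 = 3.7
Species G: 1 + 3.7 = 4.7

4.70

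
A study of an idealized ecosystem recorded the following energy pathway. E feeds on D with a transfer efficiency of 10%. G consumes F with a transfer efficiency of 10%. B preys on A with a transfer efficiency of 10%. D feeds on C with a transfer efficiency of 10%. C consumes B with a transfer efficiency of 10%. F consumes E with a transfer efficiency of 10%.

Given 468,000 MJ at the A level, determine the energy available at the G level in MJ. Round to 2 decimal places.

0.47 MJ

B: 468000 × 0.1 = 46800 MJ
C: 46800 × 0.1 = 4680 MJ
D: 4680 × 0.1 = 468 MJ
E: 468 × 0.1 = 46.8 MJ
F: 46.8 × 0.1 = 4.68 MJ
G: 4.68 × 0.1 = 0.468 MJ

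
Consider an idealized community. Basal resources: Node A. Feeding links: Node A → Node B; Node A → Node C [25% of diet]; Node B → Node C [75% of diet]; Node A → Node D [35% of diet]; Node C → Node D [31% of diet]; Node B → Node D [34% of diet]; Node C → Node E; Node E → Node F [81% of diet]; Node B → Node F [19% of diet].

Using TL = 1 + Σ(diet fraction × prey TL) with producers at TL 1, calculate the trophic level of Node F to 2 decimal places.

Node B: 1 + 1 = 2
Node C: 1 + (0.25×1 + 0.75×2) = 2.75
Node D: 1 + (0.35×1 + 0.31×2.75 + 0.34×2) = 2.8825
Node E: 1 + 2.75 = 3.75
Node F: 1 + (0.81×3.75 + 0.19×2) = 4.4175

4.42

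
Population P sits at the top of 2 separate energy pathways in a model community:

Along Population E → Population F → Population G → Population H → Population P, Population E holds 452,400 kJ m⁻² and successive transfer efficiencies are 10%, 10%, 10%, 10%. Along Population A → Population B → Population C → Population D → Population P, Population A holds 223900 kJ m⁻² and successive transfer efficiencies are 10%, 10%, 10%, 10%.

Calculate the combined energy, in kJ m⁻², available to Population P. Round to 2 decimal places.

67.63 kJ m⁻²

Via Population E: 452400 × 0.1 × 0.1 × 0.1 × 0.1 = 45.24 kJ m⁻²
Via Population A: 223900 × 0.1 × 0.1 × 0.1 × 0.1 = 22.39 kJ m⁻²
Total at Population P: 45.24 + 22.39 = 67.63 kJ m⁻²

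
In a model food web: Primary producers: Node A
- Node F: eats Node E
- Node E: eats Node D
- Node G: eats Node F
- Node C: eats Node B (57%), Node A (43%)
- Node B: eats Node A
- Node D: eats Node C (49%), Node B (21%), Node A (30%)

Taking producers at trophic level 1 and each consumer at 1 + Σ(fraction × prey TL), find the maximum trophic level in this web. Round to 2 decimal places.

Node B: 1 + 1 = 2
Node C: 1 + (0.57×2 + 0.43×1) = 2.57
Node D: 1 + (0.49×2.57 + 0.21×2 + 0.3×1) = 2.9793
Node E: 1 + 2.9793 = 3.9793
Node F: 1 + 3.9793 = 4.9793
Node G: 1 + 4.9793 = 5.9793

5.98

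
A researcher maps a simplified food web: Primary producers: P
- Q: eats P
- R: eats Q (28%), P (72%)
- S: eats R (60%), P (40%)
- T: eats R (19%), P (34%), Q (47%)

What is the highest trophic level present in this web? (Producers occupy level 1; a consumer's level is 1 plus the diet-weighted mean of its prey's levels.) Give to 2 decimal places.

Q: 1 + 1 = 2
R: 1 + (0.28×2 + 0.72×1) = 2.28
S: 1 + (0.6×2.28 + 0.4×1) = 2.768
T: 1 + (0.19×2.28 + 0.34×1 + 0.47×2) = 2.7132

2.77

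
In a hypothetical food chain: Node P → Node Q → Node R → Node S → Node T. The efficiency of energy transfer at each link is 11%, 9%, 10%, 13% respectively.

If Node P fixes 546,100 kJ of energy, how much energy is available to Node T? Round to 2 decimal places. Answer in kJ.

Node Q: 546100 × 0.11 = 60071 kJ
Node R: 60071 × 0.09 = 5406.39 kJ
Node S: 5406.39 × 0.1 = 540.639 kJ
Node T: 540.639 × 0.13 = 70.28307 kJ

70.28 kJ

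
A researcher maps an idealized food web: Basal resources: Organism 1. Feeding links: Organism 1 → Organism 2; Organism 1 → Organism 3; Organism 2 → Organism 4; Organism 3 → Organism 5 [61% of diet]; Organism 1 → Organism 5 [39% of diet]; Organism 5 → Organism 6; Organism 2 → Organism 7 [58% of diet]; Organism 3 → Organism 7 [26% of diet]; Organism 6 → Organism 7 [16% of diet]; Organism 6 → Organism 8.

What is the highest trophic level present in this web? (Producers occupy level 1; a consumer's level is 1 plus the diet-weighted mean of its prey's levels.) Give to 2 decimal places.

Organism 2: 1 + 1 = 2
Organism 3: 1 + 1 = 2
Organism 4: 1 + 2 = 3
Organism 5: 1 + (0.61×2 + 0.39×1) = 2.61
Organism 6: 1 + 2.61 = 3.61
Organism 7: 1 + (0.58×2 + 0.26×2 + 0.16×3.61) = 3.2576
Organism 8: 1 + 3.61 = 4.61

4.61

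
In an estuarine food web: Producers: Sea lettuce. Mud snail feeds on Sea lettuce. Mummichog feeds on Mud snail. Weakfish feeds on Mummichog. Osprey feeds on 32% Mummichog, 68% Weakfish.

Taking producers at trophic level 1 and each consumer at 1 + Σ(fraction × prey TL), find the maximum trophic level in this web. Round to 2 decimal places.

4.68

Mud snail: 1 + 1 = 2
Mummichog: 1 + 2 = 3
Weakfish: 1 + 3 = 4
Osprey: 1 + (0.32×3 + 0.68×4) = 4.68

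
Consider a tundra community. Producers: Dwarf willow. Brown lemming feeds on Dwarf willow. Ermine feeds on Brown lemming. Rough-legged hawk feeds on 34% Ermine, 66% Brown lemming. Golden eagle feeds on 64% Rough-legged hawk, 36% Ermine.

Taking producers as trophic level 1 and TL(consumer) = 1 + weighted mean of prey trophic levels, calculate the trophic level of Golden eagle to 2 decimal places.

Brown lemming: 1 + 1 = 2
Ermine: 1 + 2 = 3
Rough-legged hawk: 1 + (0.34×3 + 0.66×2) = 3.34
Golden eagle: 1 + (0.64×3.34 + 0.36×3) = 4.2176

4.22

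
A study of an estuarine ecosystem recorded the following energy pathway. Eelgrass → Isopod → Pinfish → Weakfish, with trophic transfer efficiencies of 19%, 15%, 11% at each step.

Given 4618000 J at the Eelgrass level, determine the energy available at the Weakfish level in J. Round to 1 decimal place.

Isopod: 4618000 × 0.19 = 877420 J
Pinfish: 877420 × 0.15 = 131613 J
Weakfish: 131613 × 0.11 = 14477.43 J

14477.4 J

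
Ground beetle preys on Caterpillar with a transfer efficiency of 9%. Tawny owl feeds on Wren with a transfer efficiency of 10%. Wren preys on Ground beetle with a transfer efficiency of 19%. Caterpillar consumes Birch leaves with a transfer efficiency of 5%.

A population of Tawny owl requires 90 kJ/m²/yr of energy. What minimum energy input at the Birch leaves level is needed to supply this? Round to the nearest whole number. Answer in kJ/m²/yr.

1052632 kJ/m²/yr

Cumulative transfer efficiency: 0.05 × 0.09 × 0.19 × 0.1 = 0.0000855
Birch leaves energy = 90 / 0.0000855 = 1052632 kJ/m²/yr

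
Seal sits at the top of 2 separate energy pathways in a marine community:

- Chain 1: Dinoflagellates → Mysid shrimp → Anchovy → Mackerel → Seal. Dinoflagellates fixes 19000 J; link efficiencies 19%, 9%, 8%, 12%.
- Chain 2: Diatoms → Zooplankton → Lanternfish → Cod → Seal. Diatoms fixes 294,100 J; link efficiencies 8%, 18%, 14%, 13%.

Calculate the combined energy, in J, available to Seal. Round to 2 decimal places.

80.20 J

Chain 1: 19000 × 0.19 × 0.09 × 0.08 × 0.12 = 3.11904 J
Chain 2: 294100 × 0.08 × 0.18 × 0.14 × 0.13 = 77.077728 J
Total at Seal: 3.11904 + 77.077728 = 80.196768 J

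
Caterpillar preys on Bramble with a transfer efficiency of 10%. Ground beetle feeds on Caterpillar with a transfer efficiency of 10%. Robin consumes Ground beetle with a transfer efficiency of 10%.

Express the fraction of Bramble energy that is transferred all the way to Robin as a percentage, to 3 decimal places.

0.100%

Product of link efficiencies: 0.1 × 0.1 × 0.1 = 0.001
As a percentage: 0.001 × 100 = 0.100%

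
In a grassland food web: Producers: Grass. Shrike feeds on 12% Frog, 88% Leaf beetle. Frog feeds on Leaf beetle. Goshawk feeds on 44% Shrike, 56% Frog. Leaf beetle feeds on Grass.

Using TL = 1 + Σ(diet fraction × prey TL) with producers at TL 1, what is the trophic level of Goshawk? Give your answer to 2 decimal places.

4.05

Leaf beetle: 1 + 1 = 2
Frog: 1 + 2 = 3
Shrike: 1 + (0.12×3 + 0.88×2) = 3.12
Goshawk: 1 + (0.44×3.12 + 0.56×3) = 4.0528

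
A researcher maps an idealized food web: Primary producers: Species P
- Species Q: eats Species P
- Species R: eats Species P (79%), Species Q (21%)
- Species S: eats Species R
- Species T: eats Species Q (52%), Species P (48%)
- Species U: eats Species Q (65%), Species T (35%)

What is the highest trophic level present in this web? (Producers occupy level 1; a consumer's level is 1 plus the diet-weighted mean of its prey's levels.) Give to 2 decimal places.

3.21

Species Q: 1 + 1 = 2
Species R: 1 + (0.79×1 + 0.21×2) = 2.21
Species S: 1 + 2.21 = 3.21
Species T: 1 + (0.52×2 + 0.48×1) = 2.52
Species U: 1 + (0.65×2 + 0.35×2.52) = 3.182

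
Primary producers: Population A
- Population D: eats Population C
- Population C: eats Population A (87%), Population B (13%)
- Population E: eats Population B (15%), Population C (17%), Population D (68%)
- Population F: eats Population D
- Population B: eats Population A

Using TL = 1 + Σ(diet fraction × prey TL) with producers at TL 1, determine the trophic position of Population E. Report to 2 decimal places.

Population B: 1 + 1 = 2
Population C: 1 + (0.87×1 + 0.13×2) = 2.13
Population D: 1 + 2.13 = 3.13
Population E: 1 + (0.15×2 + 0.17×2.13 + 0.68×3.13) = 3.7905
Population F: 1 + 3.13 = 4.13

3.79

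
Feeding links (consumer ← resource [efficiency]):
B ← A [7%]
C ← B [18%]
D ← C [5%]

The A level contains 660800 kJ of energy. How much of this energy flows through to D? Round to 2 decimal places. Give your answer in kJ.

416.30 kJ

B: 660800 × 0.07 = 46256 kJ
C: 46256 × 0.18 = 8326.08 kJ
D: 8326.08 × 0.05 = 416.304 kJ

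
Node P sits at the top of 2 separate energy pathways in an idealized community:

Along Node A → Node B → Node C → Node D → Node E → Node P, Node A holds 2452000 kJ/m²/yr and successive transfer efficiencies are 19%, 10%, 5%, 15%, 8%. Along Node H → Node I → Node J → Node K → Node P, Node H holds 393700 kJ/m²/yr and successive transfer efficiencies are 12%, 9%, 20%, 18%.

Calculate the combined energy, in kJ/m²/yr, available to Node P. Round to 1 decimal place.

181.0 kJ/m²/yr

Via Node A: 2452000 × 0.19 × 0.1 × 0.05 × 0.15 × 0.08 = 27.9528 kJ/m²/yr
Via Node H: 393700 × 0.12 × 0.09 × 0.2 × 0.18 = 153.07056 kJ/m²/yr
Total at Node P: 27.9528 + 153.07056 = 181.02336 kJ/m²/yr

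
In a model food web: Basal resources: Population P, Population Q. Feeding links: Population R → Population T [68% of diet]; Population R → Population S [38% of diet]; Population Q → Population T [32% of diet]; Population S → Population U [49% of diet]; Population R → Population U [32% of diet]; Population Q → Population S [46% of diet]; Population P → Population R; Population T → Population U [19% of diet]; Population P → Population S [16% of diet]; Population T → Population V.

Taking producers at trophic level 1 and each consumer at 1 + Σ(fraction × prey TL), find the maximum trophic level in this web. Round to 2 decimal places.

3.68

Population R: 1 + 1 = 2
Population S: 1 + (0.46×1 + 0.16×1 + 0.38×2) = 2.38
Population T: 1 + (0.68×2 + 0.32×1) = 2.68
Population U: 1 + (0.19×2.68 + 0.49×2.38 + 0.32×2) = 3.3154
Population V: 1 + 2.68 = 3.68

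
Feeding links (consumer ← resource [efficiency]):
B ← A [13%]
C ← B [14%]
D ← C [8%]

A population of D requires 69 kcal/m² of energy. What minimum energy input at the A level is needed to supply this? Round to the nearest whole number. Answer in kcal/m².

Cumulative transfer efficiency: 0.13 × 0.14 × 0.08 = 0.001456
A energy = 69 / 0.001456 = 47390 kcal/m²

47390 kcal/m²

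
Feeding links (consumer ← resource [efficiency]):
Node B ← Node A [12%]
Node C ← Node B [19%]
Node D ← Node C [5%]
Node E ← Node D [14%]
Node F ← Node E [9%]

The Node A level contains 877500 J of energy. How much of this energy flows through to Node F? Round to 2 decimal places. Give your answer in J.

12.60 J

Node B: 877500 × 0.12 = 105300 J
Node C: 105300 × 0.19 = 20007 J
Node D: 20007 × 0.05 = 1000.35 J
Node E: 1000.35 × 0.14 = 140.049 J
Node F: 140.049 × 0.09 = 12.60441 J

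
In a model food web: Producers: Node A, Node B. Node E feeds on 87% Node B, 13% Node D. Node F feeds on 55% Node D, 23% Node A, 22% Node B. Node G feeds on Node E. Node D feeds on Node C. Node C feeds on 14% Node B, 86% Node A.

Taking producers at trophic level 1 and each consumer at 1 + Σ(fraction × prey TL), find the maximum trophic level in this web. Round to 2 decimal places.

Node C: 1 + (0.14×1 + 0.86×1) = 2
Node D: 1 + 2 = 3
Node E: 1 + (0.87×1 + 0.13×3) = 2.26
Node F: 1 + (0.55×3 + 0.23×1 + 0.22×1) = 3.1
Node G: 1 + 2.26 = 3.26

3.26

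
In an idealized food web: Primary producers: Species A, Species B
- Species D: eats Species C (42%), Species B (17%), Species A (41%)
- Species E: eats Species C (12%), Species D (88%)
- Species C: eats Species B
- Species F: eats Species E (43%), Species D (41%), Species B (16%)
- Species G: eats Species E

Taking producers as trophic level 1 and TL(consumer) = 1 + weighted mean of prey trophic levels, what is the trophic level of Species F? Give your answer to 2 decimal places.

Species C: 1 + 1 = 2
Species D: 1 + (0.42×2 + 0.17×1 + 0.41×1) = 2.42
Species E: 1 + (0.12×2 + 0.88×2.42) = 3.3696
Species F: 1 + (0.43×3.3696 + 0.41×2.42 + 0.16×1) = 3.601128
Species G: 1 + 3.3696 = 4.3696

3.60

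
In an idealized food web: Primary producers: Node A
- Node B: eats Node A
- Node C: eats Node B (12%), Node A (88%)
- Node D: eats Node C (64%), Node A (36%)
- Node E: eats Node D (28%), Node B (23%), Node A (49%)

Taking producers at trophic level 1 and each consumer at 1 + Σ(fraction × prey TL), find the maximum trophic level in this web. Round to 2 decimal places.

2.72

Node B: 1 + 1 = 2
Node C: 1 + (0.12×2 + 0.88×1) = 2.12
Node D: 1 + (0.64×2.12 + 0.36×1) = 2.7168
Node E: 1 + (0.28×2.7168 + 0.23×2 + 0.49×1) = 2.710704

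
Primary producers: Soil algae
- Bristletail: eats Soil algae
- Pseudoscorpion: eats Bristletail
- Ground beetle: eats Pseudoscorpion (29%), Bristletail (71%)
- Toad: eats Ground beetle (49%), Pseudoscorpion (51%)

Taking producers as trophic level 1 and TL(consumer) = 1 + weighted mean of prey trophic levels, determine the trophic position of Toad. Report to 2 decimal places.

Bristletail: 1 + 1 = 2
Pseudoscorpion: 1 + 2 = 3
Ground beetle: 1 + (0.29×3 + 0.71×2) = 3.29
Toad: 1 + (0.49×3.29 + 0.51×3) = 4.1421

4.14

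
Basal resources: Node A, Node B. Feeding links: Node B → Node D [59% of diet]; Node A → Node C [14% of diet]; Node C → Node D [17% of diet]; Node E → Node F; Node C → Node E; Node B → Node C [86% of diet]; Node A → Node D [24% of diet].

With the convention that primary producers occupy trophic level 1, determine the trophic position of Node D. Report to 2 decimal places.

2.17

Node C: 1 + (0.14×1 + 0.86×1) = 2
Node D: 1 + (0.24×1 + 0.59×1 + 0.17×2) = 2.17
Node E: 1 + 2 = 3
Node F: 1 + 3 = 4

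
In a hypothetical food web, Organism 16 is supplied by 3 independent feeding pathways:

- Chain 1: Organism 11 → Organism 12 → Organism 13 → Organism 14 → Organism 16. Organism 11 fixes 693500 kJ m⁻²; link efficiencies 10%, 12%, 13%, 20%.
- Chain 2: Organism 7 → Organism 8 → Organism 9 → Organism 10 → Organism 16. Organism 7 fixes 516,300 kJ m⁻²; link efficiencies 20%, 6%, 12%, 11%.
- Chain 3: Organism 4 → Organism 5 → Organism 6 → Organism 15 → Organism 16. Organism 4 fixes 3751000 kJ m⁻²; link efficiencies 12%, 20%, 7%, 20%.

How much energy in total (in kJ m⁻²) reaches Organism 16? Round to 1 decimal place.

Chain 1: 693500 × 0.1 × 0.12 × 0.13 × 0.2 = 216.372 kJ m⁻²
Chain 2: 516300 × 0.2 × 0.06 × 0.12 × 0.11 = 81.78192 kJ m⁻²
Chain 3: 3751000 × 0.12 × 0.2 × 0.07 × 0.2 = 1260.336 kJ m⁻²
Total at Organism 16: 216.372 + 81.78192 + 1260.336 = 1558.48992 kJ m⁻²

1558.5 kJ m⁻²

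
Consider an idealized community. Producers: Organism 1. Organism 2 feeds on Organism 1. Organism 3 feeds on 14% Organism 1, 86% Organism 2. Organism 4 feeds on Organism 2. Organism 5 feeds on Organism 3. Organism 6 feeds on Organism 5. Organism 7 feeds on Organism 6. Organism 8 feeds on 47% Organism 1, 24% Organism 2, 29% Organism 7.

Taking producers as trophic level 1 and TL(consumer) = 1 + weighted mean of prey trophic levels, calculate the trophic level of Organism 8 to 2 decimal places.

3.65

Organism 2: 1 + 1 = 2
Organism 3: 1 + (0.14×1 + 0.86×2) = 2.86
Organism 4: 1 + 2 = 3
Organism 5: 1 + 2.86 = 3.86
Organism 6: 1 + 3.86 = 4.86
Organism 7: 1 + 4.86 = 5.86
Organism 8: 1 + (0.47×1 + 0.24×2 + 0.29×5.86) = 3.6494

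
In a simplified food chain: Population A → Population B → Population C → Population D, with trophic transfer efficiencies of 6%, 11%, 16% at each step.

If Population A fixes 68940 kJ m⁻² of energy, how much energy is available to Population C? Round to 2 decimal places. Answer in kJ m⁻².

Population B: 68940 × 0.06 = 4136.4 kJ m⁻²
Population C: 4136.4 × 0.11 = 455.004 kJ m⁻²

455.00 kJ m⁻²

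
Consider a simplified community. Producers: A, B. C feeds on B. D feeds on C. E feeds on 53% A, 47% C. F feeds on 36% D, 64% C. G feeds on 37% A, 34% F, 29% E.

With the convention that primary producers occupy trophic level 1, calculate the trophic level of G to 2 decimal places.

3.23

C: 1 + 1 = 2
D: 1 + 2 = 3
E: 1 + (0.53×1 + 0.47×2) = 2.47
F: 1 + (0.36×3 + 0.64×2) = 3.36
G: 1 + (0.37×1 + 0.34×3.36 + 0.29×2.47) = 3.2287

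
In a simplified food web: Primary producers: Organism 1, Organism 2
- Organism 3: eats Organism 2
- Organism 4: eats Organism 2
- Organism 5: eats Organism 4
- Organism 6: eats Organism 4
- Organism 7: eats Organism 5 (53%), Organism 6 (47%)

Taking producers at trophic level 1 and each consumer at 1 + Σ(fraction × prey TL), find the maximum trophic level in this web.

Organism 3: 1 + 1 = 2
Organism 4: 1 + 1 = 2
Organism 5: 1 + 2 = 3
Organism 6: 1 + 2 = 3
Organism 7: 1 + (0.53×3 + 0.47×3) = 4

4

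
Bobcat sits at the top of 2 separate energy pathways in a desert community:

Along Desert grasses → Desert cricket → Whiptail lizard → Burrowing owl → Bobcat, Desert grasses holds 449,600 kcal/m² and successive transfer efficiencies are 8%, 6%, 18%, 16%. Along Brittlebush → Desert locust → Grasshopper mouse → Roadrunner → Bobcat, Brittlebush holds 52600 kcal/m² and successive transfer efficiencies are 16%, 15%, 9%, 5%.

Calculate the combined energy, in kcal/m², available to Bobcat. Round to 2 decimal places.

67.83 kcal/m²

Via Desert grasses: 449600 × 0.08 × 0.06 × 0.18 × 0.16 = 62.152704 kcal/m²
Via Brittlebush: 52600 × 0.16 × 0.15 × 0.09 × 0.05 = 5.6808 kcal/m²
Total at Bobcat: 62.152704 + 5.6808 = 67.833504 kcal/m²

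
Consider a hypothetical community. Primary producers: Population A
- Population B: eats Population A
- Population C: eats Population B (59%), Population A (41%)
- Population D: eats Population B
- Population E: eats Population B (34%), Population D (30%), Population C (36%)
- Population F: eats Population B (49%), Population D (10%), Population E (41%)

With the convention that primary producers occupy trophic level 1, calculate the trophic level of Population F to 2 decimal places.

3.72

Population B: 1 + 1 = 2
Population C: 1 + (0.59×2 + 0.41×1) = 2.59
Population D: 1 + 2 = 3
Population E: 1 + (0.34×2 + 0.3×3 + 0.36×2.59) = 3.5124
Population F: 1 + (0.49×2 + 0.1×3 + 0.41×3.5124) = 3.720084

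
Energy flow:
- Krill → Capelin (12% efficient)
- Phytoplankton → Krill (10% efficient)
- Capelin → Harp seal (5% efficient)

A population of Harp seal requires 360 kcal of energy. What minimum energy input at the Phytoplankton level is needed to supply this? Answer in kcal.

Cumulative transfer efficiency: 0.1 × 0.12 × 0.05 = 0.0006
Phytoplankton energy = 360 / 0.0006 = 600000 kcal

600000 kcal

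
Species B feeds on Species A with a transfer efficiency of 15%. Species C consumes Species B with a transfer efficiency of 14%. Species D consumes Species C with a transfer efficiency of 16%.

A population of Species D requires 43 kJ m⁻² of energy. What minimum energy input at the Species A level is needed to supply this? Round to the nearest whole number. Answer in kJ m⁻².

Cumulative transfer efficiency: 0.15 × 0.14 × 0.16 = 0.00336
Species A energy = 43 / 0.00336 = 12798 kJ m⁻²

12798 kJ m⁻²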